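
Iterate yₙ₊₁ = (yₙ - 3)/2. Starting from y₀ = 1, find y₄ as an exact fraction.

-11/4

y₁ = (1 - 3)/2 = -1.
y₂ = ((-1) - 3)/2 = -2.
y₃ = ((-2) - 3)/2 = -5/2.
y₄ = ((-5/2) - 3)/2 = -11/4.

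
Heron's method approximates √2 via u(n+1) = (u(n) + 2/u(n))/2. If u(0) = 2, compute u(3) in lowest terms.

577/408

u(1) = (2 + 2/2)/2 = 3/2.
u(2) = (3/2 + 2/(3/2))/2 = 17/12.
u(3) = (17/12 + 2/(17/12))/2 = 577/408.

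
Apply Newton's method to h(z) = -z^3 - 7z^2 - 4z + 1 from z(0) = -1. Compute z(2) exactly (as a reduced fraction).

-1675/1988

h'(z) = -3z^2 - 14z - 4.
h(-1) = -1, h'(-1) = 7, so z(1) = (-1) - (-1)/7 = -6/7.
h(-6/7) = -29/343, h'(-6/7) = 284/49, so z(2) = (-6/7) - (-29/343)/(284/49) = -1675/1988.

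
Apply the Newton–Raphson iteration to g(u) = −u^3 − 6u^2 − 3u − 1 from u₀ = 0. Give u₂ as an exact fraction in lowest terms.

11/18

g'(u) = −3u^2 − 12u − 3.
g(0) = −1, g'(0) = −3, so u₁ = 0 − (−1)/(−3) = −1/3.
g(−1/3) = −17/27, g'(−1/3) = 2/3, so u₂ = (−1/3) − (−17/27)/(2/3) = 11/18.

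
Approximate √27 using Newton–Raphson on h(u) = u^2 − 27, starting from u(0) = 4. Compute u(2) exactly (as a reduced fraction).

3577/688

h'(u) = 2u.
h(4) = −11, h'(4) = 8, so u(1) = 4 − (−11)/8 = 43/8.
h(43/8) = 121/64, h'(43/8) = 43/4, so u(2) = (43/8) − (121/64)/(43/4) = 3577/688.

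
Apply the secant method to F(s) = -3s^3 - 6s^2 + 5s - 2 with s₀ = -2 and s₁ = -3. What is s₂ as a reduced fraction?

F(-2) = -12, F(-3) = 10. s₂ = (-3) - 10·((-3) - (-2))/(10 - (-12)) = -28/11.

-28/11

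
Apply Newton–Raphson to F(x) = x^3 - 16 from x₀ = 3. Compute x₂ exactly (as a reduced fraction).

F'(x) = 3x^2.
F(3) = 11, F'(3) = 27, so x₁ = 3 - 11/27 = 70/27.
F(70/27) = 28072/19683, F'(70/27) = 4900/243, so x₂ = (70/27) - (28072/19683)/(4900/243) = 250232/99225.

250232/99225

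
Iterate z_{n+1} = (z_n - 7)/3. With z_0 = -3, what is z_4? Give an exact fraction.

z_1 = ((-3) - 7)/3 = -10/3.
z_2 = ((-10/3) - 7)/3 = -31/9.
z_3 = ((-31/9) - 7)/3 = -94/27.
z_4 = ((-94/27) - 7)/3 = -283/81.

-283/81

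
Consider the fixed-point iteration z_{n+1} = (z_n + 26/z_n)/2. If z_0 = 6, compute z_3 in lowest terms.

7196593/1411368

z_1 = (6 + 26/6)/2 = 31/6.
z_2 = (31/6 + 26/(31/6))/2 = 1897/372.
z_3 = (1897/372 + 26/(1897/372))/2 = 7196593/1411368.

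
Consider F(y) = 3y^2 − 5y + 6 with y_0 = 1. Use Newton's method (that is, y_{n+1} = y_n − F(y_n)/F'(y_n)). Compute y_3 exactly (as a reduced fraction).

F'(y) = 6y − 5.
F(1) = 4, F'(1) = 1, so y_1 = 1 − 4/1 = −3.
F(−3) = 48, F'(−3) = −23, so y_2 = (−3) − 48/(−23) = −21/23.
F(−21/23) = 6912/529, F'(−21/23) = −241/23, so y_3 = (−21/23) − (6912/529)/(−241/23) = 1851/5543.

1851/5543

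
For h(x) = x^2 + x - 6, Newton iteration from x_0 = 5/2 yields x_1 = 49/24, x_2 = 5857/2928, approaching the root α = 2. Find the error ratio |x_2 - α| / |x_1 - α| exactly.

x_1 - α = 49/24 - 2 = 1/24, so |x_1 - α| = 1/24.
x_2 - α = 5857/2928 - 2 = 1/2928, so |x_2 - α| = 1/2928.
Ratio = (1/2928) / (1/24) = 1/122.

1/122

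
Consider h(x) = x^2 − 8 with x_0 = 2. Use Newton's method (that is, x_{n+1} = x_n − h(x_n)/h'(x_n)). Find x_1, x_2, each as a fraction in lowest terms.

h'(x) = 2x.
h(2) = −4, h'(2) = 4, so x_1 = 2 − (−4)/4 = 3.
h(3) = 1, h'(3) = 6, so x_2 = 3 − 1/6 = 17/6.

x_1 = 3, x_2 = 17/6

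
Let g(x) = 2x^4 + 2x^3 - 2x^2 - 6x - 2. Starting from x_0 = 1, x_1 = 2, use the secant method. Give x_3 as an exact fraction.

g(1) = -6, g(2) = 26. x_2 = 2 - 26·(2 - 1)/(26 - (-6)) = 19/16.
g(2) = 26, g(19/16) = -151359/32768. x_3 = (19/16) - (-151359/32768)·((19/16) - 2)/((-151359/32768) - 26) = 101110/77179.

101110/77179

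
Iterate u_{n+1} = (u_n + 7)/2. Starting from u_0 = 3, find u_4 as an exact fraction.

u_1 = (3 + 7)/2 = 5.
u_2 = (5 + 7)/2 = 6.
u_3 = (6 + 7)/2 = 13/2.
u_4 = ((13/2) + 7)/2 = 27/4.

27/4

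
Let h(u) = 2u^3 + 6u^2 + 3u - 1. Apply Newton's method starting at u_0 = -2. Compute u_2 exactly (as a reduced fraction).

-463/207

h'(u) = 6u^2 + 12u + 3.
h(-2) = 1, h'(-2) = 3, so u_1 = (-2) - 1/3 = -7/3.
h(-7/3) = -20/27, h'(-7/3) = 23/3, so u_2 = (-7/3) - (-20/27)/(23/3) = -463/207.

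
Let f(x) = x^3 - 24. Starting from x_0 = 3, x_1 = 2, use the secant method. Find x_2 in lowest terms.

54/19

f(3) = 3, f(2) = -16. x_2 = 2 - (-16)·(2 - 3)/((-16) - 3) = 54/19.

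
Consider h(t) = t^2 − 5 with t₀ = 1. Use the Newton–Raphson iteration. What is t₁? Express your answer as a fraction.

3

h'(t) = 2t.
h(1) = −4, h'(1) = 2, so t₁ = 1 − (−4)/2 = 3.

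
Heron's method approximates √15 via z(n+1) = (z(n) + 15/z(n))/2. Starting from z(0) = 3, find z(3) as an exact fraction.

1921/496

z(1) = (3 + 15/3)/2 = 4.
z(2) = (4 + 15/4)/2 = 31/8.
z(3) = (31/8 + 15/(31/8))/2 = 1921/496.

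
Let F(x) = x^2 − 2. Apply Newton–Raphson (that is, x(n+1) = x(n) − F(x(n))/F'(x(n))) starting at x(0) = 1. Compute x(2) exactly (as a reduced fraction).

17/12

F'(x) = 2x.
F(1) = −1, F'(1) = 2, so x(1) = 1 − (−1)/2 = 3/2.
F(3/2) = 1/4, F'(3/2) = 3, so x(2) = (3/2) − (1/4)/3 = 17/12.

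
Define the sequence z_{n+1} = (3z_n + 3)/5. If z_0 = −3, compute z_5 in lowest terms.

z_1 = (3·(−3) + 3)/5 = −6/5.
z_2 = (3·(−6/5) + 3)/5 = −3/25.
z_3 = (3·(−3/25) + 3)/5 = 66/125.
z_4 = (3·(66/125) + 3)/5 = 573/625.
z_5 = (3·(573/625) + 3)/5 = 3594/3125.

3594/3125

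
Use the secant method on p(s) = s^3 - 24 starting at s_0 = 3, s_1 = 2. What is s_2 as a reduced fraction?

54/19

p(3) = 3, p(2) = -16. s_2 = 2 - (-16)·(2 - 3)/((-16) - 3) = 54/19.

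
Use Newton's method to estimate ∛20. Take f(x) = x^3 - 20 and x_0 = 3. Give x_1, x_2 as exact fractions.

x_1 = 74/27, x_2 = 301027/110889

f'(x) = 3x^2.
f(3) = 7, f'(3) = 27, so x_1 = 3 - 7/27 = 74/27.
f(74/27) = 11564/19683, f'(74/27) = 5476/243, so x_2 = (74/27) - (11564/19683)/(5476/243) = 301027/110889.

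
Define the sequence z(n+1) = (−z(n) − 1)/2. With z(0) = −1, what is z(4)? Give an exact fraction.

z(1) = (−(−1) − 1)/2 = 0.
z(2) = (−0 − 1)/2 = −1/2.
z(3) = (−(−1/2) − 1)/2 = −1/4.
z(4) = (−(−1/4) − 1)/2 = −3/8.

−3/8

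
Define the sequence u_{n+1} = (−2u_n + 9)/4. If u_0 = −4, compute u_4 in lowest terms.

37/32

u_1 = (−2·(−4) + 9)/4 = 17/4.
u_2 = (−2·(17/4) + 9)/4 = 1/8.
u_3 = (−2·(1/8) + 9)/4 = 35/16.
u_4 = (−2·(35/16) + 9)/4 = 37/32.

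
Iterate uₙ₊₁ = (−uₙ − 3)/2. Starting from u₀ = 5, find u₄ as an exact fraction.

−5/8

u₁ = (−5 − 3)/2 = −4.
u₂ = (−(−4) − 3)/2 = 1/2.
u₃ = (−(1/2) − 3)/2 = −7/4.
u₄ = (−(−7/4) − 3)/2 = −5/8.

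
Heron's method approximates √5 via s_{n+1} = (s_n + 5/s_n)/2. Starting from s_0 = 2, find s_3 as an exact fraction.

s_1 = (2 + 5/2)/2 = 9/4.
s_2 = (9/4 + 5/(9/4))/2 = 161/72.
s_3 = (161/72 + 5/(161/72))/2 = 51841/23184.

51841/23184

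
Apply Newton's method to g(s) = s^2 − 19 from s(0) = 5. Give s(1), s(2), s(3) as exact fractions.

g'(s) = 2s.
g(5) = 6, g'(5) = 10, so s(1) = 5 − 6/10 = 22/5.
g(22/5) = 9/25, g'(22/5) = 44/5, so s(2) = (22/5) − (9/25)/(44/5) = 959/220.
g(959/220) = 81/48400, g'(959/220) = 959/110, so s(3) = (959/220) − (81/48400)/(959/110) = 1839281/421960.

s(1) = 22/5, s(2) = 959/220, s(3) = 1839281/421960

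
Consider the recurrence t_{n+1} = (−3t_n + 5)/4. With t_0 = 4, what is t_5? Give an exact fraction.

t_1 = (−3·4 + 5)/4 = −7/4.
t_2 = (−3·(−7/4) + 5)/4 = 41/16.
t_3 = (−3·(41/16) + 5)/4 = −43/64.
t_4 = (−3·(−43/64) + 5)/4 = 449/256.
t_5 = (−3·(449/256) + 5)/4 = −67/1024.

−67/1024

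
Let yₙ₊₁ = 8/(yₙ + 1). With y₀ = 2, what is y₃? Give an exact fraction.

88/35

y₁ = 8/(2 + 1) = 8/3.
y₂ = 8/(8/3 + 1) = 24/11.
y₃ = 8/(24/11 + 1) = 88/35.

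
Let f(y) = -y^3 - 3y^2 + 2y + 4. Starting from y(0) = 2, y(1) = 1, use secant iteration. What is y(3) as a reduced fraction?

242/193

f(2) = -12, f(1) = 2. y(2) = 1 - 2·(1 - 2)/(2 - (-12)) = 8/7.
f(1) = 2, f(8/7) = 300/343. y(3) = (8/7) - (300/343)·((8/7) - 1)/((300/343) - 2) = 242/193.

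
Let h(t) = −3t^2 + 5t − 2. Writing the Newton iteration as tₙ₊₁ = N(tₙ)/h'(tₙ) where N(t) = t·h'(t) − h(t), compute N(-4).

−46

h'(t) = −6t + 5.
N(t) = t·h'(t) − h(t) = t·(−6t + 5) − (−3t^2 + 5t − 2) = −3t^2 + 2.
N(-4) = −46.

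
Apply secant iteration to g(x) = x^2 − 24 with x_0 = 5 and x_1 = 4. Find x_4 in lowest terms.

4316/881

g(5) = 1, g(4) = −8. x_2 = 4 − (−8)·(4 − 5)/((−8) − 1) = 44/9.
g(4) = −8, g(44/9) = −8/81. x_3 = (44/9) − (−8/81)·((44/9) − 4)/((−8/81) − (−8)) = 49/10.
g(44/9) = −8/81, g(49/10) = 1/100. x_4 = (49/10) − (1/100)·((49/10) − (44/9))/((1/100) − (−8/81)) = 4316/881.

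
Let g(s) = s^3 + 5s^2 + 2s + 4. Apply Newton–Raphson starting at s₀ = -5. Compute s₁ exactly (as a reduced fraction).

-43/9

g'(s) = 3s^2 + 10s + 2.
g(-5) = -6, g'(-5) = 27, so s₁ = (-5) - (-6)/27 = -43/9.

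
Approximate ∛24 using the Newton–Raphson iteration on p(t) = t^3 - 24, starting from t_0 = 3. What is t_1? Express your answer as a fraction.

26/9

p'(t) = 3t^2.
p(3) = 3, p'(3) = 27, so t_1 = 3 - 3/27 = 26/9.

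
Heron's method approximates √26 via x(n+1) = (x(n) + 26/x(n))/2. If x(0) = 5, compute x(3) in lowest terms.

x(1) = (5 + 26/5)/2 = 51/10.
x(2) = (51/10 + 26/(51/10))/2 = 5201/1020.
x(3) = (5201/1020 + 26/(5201/1020))/2 = 54100801/10610040.

54100801/10610040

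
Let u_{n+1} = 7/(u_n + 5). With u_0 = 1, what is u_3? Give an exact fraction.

u_1 = 7/(1 + 5) = 7/6.
u_2 = 7/(7/6 + 5) = 42/37.
u_3 = 7/(42/37 + 5) = 259/227.

259/227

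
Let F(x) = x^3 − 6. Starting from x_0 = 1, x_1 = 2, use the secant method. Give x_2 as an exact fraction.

F(1) = −5, F(2) = 2. x_2 = 2 − 2·(2 − 1)/(2 − (−5)) = 12/7.

12/7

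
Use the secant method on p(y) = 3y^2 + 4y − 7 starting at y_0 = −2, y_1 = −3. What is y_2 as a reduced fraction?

−25/11

p(−2) = −3, p(−3) = 8. y_2 = (−3) − 8·((−3) − (−2))/(8 − (−3)) = −25/11.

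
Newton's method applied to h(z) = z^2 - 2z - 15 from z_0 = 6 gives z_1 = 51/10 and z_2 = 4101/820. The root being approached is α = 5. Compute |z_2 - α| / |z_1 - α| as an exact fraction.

z_1 - α = 51/10 - 5 = 1/10, so |z_1 - α| = 1/10.
z_2 - α = 4101/820 - 5 = 1/820, so |z_2 - α| = 1/820.
Ratio = (1/820) / (1/10) = 1/82.

1/82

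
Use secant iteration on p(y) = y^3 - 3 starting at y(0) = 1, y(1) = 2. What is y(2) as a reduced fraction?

p(1) = -2, p(2) = 5. y(2) = 2 - 5·(2 - 1)/(5 - (-2)) = 9/7.

9/7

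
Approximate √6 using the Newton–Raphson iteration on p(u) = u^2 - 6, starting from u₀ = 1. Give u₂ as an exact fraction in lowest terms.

73/28

p'(u) = 2u.
p(1) = -5, p'(1) = 2, so u₁ = 1 - (-5)/2 = 7/2.
p(7/2) = 25/4, p'(7/2) = 7, so u₂ = (7/2) - (25/4)/7 = 73/28.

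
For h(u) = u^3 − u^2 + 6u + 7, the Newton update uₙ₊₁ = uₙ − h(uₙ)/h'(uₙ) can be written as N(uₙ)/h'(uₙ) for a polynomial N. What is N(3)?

38

h'(u) = 3u^2 − 2u + 6.
N(u) = u·h'(u) − h(u) = u·(3u^2 − 2u + 6) − (u^3 − u^2 + 6u + 7) = 2u^3 − u^2 − 7.
N(3) = 38.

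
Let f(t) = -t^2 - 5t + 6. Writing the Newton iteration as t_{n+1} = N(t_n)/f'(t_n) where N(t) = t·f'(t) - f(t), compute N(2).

f'(t) = -2t - 5.
N(t) = t·f'(t) - f(t) = t·(-2t - 5) - (-t^2 - 5t + 6) = -t^2 - 6.
N(2) = -10.

-10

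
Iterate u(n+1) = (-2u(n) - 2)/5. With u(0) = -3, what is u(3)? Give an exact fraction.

u(1) = (-2·(-3) - 2)/5 = 4/5.
u(2) = (-2·(4/5) - 2)/5 = -18/25.
u(3) = (-2·(-18/25) - 2)/5 = -14/125.

-14/125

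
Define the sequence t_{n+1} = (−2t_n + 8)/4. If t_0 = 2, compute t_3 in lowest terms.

t_1 = (−2·2 + 8)/4 = 1.
t_2 = (−2·1 + 8)/4 = 3/2.
t_3 = (−2·(3/2) + 8)/4 = 5/4.

5/4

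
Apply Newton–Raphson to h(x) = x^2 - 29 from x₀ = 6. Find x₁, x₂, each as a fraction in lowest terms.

h'(x) = 2x.
h(6) = 7, h'(6) = 12, so x₁ = 6 - 7/12 = 65/12.
h(65/12) = 49/144, h'(65/12) = 65/6, so x₂ = (65/12) - (49/144)/(65/6) = 8401/1560.

x₁ = 65/12, x₂ = 8401/1560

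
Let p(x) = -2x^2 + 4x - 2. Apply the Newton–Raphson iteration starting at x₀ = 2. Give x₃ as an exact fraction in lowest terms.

p'(x) = -4x + 4.
p(2) = -2, p'(2) = -4, so x₁ = 2 - (-2)/(-4) = 3/2.
p(3/2) = -1/2, p'(3/2) = -2, so x₂ = (3/2) - (-1/2)/(-2) = 5/4.
p(5/4) = -1/8, p'(5/4) = -1, so x₃ = (5/4) - (-1/8)/(-1) = 9/8.

9/8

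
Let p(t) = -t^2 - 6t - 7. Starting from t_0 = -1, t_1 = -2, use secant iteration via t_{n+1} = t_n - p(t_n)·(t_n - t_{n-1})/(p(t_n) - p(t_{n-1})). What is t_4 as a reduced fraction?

p(-1) = -2, p(-2) = 1. t_2 = (-2) - 1·((-2) - (-1))/(1 - (-2)) = -5/3.
p(-2) = 1, p(-5/3) = 2/9. t_3 = (-5/3) - (2/9)·((-5/3) - (-2))/((2/9) - 1) = -11/7.
p(-5/3) = 2/9, p(-11/7) = -2/49. t_4 = (-11/7) - (-2/49)·((-11/7) - (-5/3))/((-2/49) - (2/9)) = -46/29.

-46/29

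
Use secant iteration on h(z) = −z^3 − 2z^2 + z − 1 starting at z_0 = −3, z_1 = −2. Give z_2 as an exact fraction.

h(−3) = 5, h(−2) = −3. z_2 = (−2) − (−3)·((−2) − (−3))/((−3) − 5) = −19/8.

−19/8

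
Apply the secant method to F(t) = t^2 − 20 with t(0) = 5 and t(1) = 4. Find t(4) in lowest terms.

F(5) = 5, F(4) = −4. t(2) = 4 − (−4)·(4 − 5)/((−4) − 5) = 40/9.
F(4) = −4, F(40/9) = −20/81. t(3) = (40/9) − (−20/81)·((40/9) − 4)/((−20/81) − (−4)) = 85/19.
F(40/9) = −20/81, F(85/19) = 5/361. t(4) = (85/19) − (5/361)·((85/19) − (40/9))/((5/361) − (−20/81)) = 1364/305.

1364/305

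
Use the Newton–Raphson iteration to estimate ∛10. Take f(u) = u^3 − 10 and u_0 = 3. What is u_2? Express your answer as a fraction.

f'(u) = 3u^2.
f(3) = 17, f'(3) = 27, so u_1 = 3 − 17/27 = 64/27.
f(64/27) = 65314/19683, f'(64/27) = 4096/243, so u_2 = (64/27) − (65314/19683)/(4096/243) = 360559/165888.

360559/165888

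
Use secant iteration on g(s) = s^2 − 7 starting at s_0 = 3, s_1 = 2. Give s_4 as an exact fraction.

g(3) = 2, g(2) = −3. s_2 = 2 − (−3)·(2 − 3)/((−3) − 2) = 13/5.
g(2) = −3, g(13/5) = −6/25. s_3 = (13/5) − (−6/25)·((13/5) − 2)/((−6/25) − (−3)) = 61/23.
g(13/5) = −6/25, g(61/23) = 18/529. s_4 = (61/23) − (18/529)·((61/23) − (13/5))/((18/529) − (−6/25)) = 799/302.

799/302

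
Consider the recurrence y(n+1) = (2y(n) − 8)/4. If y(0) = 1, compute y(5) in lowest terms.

y(1) = (2·1 − 8)/4 = −3/2.
y(2) = (2·(−3/2) − 8)/4 = −11/4.
y(3) = (2·(−11/4) − 8)/4 = −27/8.
y(4) = (2·(−27/8) − 8)/4 = −59/16.
y(5) = (2·(−59/16) − 8)/4 = −123/32.

−123/32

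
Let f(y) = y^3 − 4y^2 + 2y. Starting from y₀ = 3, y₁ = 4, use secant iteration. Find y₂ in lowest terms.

f(3) = −3, f(4) = 8. y₂ = 4 − 8·(4 − 3)/(8 − (−3)) = 36/11.

36/11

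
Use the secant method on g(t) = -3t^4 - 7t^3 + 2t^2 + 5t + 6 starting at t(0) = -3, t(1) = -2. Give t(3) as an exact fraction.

g(-3) = -45, g(-2) = 12. t(2) = (-2) - 12·((-2) - (-3))/(12 - (-45)) = -42/19.
g(-2) = 12, g(-42/19) = 1133760/130321. t(3) = (-42/19) - (1133760/130321)·((-42/19) - (-2))/((1133760/130321) - 12) = -99118/35841.

-99118/35841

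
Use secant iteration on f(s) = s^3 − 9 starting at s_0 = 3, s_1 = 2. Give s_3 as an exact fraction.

9255/4447

f(3) = 18, f(2) = −1. s_2 = 2 − (−1)·(2 − 3)/((−1) − 18) = 39/19.
f(2) = −1, f(39/19) = −2412/6859. s_3 = (39/19) − (−2412/6859)·((39/19) − 2)/((−2412/6859) − (−1)) = 9255/4447.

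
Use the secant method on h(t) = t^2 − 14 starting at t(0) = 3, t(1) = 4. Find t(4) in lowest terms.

h(3) = −5, h(4) = 2. t(2) = 4 − 2·(4 − 3)/(2 − (−5)) = 26/7.
h(4) = 2, h(26/7) = −10/49. t(3) = (26/7) − (−10/49)·((26/7) − 4)/((−10/49) − 2) = 101/27.
h(26/7) = −10/49, h(101/27) = −5/729. t(4) = (101/27) − (−5/729)·((101/27) − (26/7))/((−5/729) − (−10/49)) = 5272/1409.

5272/1409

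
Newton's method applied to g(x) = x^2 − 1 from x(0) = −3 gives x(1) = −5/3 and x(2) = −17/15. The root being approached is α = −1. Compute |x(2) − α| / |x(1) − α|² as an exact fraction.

3/10

x(1) − α = −5/3 − (−1) = −5/3 + 1 = −2/3, so |x(1) − α| = 2/3.
x(2) − α = −17/15 − (−1) = −17/15 + 1 = −2/15, so |x(2) − α| = 2/15.
|x(1) − α|² = 4/9.
Ratio = (2/15) / (4/9) = 3/10.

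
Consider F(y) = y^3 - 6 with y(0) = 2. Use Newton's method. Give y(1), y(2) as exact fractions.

F'(y) = 3y^2.
F(2) = 2, F'(2) = 12, so y(1) = 2 - 2/12 = 11/6.
F(11/6) = 35/216, F'(11/6) = 121/12, so y(2) = (11/6) - (35/216)/(121/12) = 1979/1089.

y(1) = 11/6, y(2) = 1979/1089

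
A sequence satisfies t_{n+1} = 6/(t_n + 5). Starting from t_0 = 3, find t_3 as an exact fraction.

t_1 = 6/(3 + 5) = 3/4.
t_2 = 6/(3/4 + 5) = 24/23.
t_3 = 6/(24/23 + 5) = 138/139.

138/139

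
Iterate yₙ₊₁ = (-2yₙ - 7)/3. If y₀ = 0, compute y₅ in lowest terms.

y₁ = (-2·0 - 7)/3 = -7/3.
y₂ = (-2·(-7/3) - 7)/3 = -7/9.
y₃ = (-2·(-7/9) - 7)/3 = -49/27.
y₄ = (-2·(-49/27) - 7)/3 = -91/81.
y₅ = (-2·(-91/81) - 7)/3 = -385/243.

-385/243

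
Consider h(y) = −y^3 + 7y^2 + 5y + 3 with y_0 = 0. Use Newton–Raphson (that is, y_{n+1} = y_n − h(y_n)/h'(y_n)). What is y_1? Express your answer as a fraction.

h'(y) = −3y^2 + 14y + 5.
h(0) = 3, h'(0) = 5, so y_1 = 0 − 3/5 = −3/5.

−3/5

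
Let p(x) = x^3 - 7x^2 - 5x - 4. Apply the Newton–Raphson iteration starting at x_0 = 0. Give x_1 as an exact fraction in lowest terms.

p'(x) = 3x^2 - 14x - 5.
p(0) = -4, p'(0) = -5, so x_1 = 0 - (-4)/(-5) = -4/5.

-4/5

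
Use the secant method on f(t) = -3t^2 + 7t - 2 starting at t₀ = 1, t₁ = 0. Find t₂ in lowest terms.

f(1) = 2, f(0) = -2. t₂ = 0 - (-2)·(0 - 1)/((-2) - 2) = 1/2.

1/2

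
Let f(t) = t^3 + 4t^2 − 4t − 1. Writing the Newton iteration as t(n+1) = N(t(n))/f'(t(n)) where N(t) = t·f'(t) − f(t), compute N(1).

f'(t) = 3t^2 + 8t − 4.
N(t) = t·f'(t) − f(t) = t·(3t^2 + 8t − 4) − (t^3 + 4t^2 − 4t − 1) = 2t^3 + 4t^2 + 1.
N(1) = 7.

7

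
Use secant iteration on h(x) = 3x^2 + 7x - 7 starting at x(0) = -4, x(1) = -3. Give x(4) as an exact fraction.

-77951/25237

h(-4) = 13, h(-3) = -1. x(2) = (-3) - (-1)·((-3) - (-4))/((-1) - 13) = -43/14.
h(-3) = -1, h(-43/14) = -39/196. x(3) = (-43/14) - (-39/196)·((-43/14) - (-3))/((-39/196) - (-1)) = -485/157.
h(-43/14) = -39/196, h(-485/157) = 117/24649. x(4) = (-485/157) - (117/24649)·((-485/157) - (-43/14))/((117/24649) - (-39/196)) = -77951/25237.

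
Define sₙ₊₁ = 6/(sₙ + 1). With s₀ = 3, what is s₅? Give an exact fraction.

s₁ = 6/(3 + 1) = 3/2.
s₂ = 6/(3/2 + 1) = 12/5.
s₃ = 6/(12/5 + 1) = 30/17.
s₄ = 6/(30/17 + 1) = 102/47.
s₅ = 6/(102/47 + 1) = 282/149.

282/149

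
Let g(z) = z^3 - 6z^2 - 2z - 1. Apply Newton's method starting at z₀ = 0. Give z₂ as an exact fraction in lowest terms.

g'(z) = 3z^2 - 12z - 2.
g(0) = -1, g'(0) = -2, so z₁ = 0 - (-1)/(-2) = -1/2.
g(-1/2) = -13/8, g'(-1/2) = 19/4, so z₂ = (-1/2) - (-13/8)/(19/4) = -3/19.

-3/19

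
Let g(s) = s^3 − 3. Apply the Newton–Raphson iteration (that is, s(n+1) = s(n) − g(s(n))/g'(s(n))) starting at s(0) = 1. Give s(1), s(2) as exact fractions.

g'(s) = 3s^2.
g(1) = −2, g'(1) = 3, so s(1) = 1 − (−2)/3 = 5/3.
g(5/3) = 44/27, g'(5/3) = 25/3, so s(2) = (5/3) − (44/27)/(25/3) = 331/225.

s(1) = 5/3, s(2) = 331/225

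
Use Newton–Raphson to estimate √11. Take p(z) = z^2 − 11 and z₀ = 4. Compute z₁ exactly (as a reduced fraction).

27/8

p'(z) = 2z.
p(4) = 5, p'(4) = 8, so z₁ = 4 − 5/8 = 27/8.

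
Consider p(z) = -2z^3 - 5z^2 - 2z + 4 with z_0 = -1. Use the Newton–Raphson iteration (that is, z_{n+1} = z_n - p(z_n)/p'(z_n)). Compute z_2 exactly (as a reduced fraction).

p'(z) = -6z^2 - 10z - 2.
p(-1) = 3, p'(-1) = 2, so z_1 = (-1) - 3/2 = -5/2.
p(-5/2) = 9, p'(-5/2) = -29/2, so z_2 = (-5/2) - 9/(-29/2) = -109/58.

-109/58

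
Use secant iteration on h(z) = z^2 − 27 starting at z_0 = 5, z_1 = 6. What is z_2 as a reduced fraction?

57/11

h(5) = −2, h(6) = 9. z_2 = 6 − 9·(6 − 5)/(9 − (−2)) = 57/11.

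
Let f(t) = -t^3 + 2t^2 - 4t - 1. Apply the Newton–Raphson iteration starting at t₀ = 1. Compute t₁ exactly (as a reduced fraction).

f'(t) = -3t^2 + 4t - 4.
f(1) = -4, f'(1) = -3, so t₁ = 1 - (-4)/(-3) = -1/3.

-1/3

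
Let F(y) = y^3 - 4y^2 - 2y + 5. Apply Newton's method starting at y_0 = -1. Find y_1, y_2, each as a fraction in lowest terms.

F'(y) = 3y^2 - 8y - 2.
F(-1) = 2, F'(-1) = 9, so y_1 = (-1) - 2/9 = -11/9.
F(-11/9) = -260/729, F'(-11/9) = 331/27, so y_2 = (-11/9) - (-260/729)/(331/27) = -10663/8937.

y_1 = -11/9, y_2 = -10663/8937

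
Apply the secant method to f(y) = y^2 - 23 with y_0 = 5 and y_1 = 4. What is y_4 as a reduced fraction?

16325/3404

f(5) = 2, f(4) = -7. y_2 = 4 - (-7)·(4 - 5)/((-7) - 2) = 43/9.
f(4) = -7, f(43/9) = -14/81. y_3 = (43/9) - (-14/81)·((43/9) - 4)/((-14/81) - (-7)) = 379/79.
f(43/9) = -14/81, f(379/79) = 98/6241. y_4 = (379/79) - (98/6241)·((379/79) - (43/9))/((98/6241) - (-14/81)) = 16325/3404.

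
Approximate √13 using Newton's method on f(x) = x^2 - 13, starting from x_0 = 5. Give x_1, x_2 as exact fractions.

x_1 = 19/5, x_2 = 343/95

f'(x) = 2x.
f(5) = 12, f'(5) = 10, so x_1 = 5 - 12/10 = 19/5.
f(19/5) = 36/25, f'(19/5) = 38/5, so x_2 = (19/5) - (36/25)/(38/5) = 343/95.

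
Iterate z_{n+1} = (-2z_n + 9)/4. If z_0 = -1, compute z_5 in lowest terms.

101/64

z_1 = (-2·(-1) + 9)/4 = 11/4.
z_2 = (-2·(11/4) + 9)/4 = 7/8.
z_3 = (-2·(7/8) + 9)/4 = 29/16.
z_4 = (-2·(29/16) + 9)/4 = 43/32.
z_5 = (-2·(43/32) + 9)/4 = 101/64.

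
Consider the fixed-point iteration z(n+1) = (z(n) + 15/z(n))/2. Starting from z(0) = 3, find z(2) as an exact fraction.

31/8

z(1) = (3 + 15/3)/2 = 4.
z(2) = (4 + 15/4)/2 = 31/8.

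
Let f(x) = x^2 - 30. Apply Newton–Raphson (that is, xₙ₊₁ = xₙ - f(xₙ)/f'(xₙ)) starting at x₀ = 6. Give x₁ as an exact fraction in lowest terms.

11/2

f'(x) = 2x.
f(6) = 6, f'(6) = 12, so x₁ = 6 - 6/12 = 11/2.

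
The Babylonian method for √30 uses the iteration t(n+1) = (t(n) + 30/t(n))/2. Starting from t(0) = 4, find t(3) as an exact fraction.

t(1) = (4 + 30/4)/2 = 23/4.
t(2) = (23/4 + 30/(23/4))/2 = 1009/184.
t(3) = (1009/184 + 30/(1009/184))/2 = 2033761/371312.

2033761/371312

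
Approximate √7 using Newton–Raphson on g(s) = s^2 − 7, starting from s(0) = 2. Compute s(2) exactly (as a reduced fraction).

g'(s) = 2s.
g(2) = −3, g'(2) = 4, so s(1) = 2 − (−3)/4 = 11/4.
g(11/4) = 9/16, g'(11/4) = 11/2, so s(2) = (11/4) − (9/16)/(11/2) = 233/88.

233/88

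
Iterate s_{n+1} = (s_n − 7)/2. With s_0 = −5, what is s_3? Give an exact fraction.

s_1 = ((−5) − 7)/2 = −6.
s_2 = ((−6) − 7)/2 = −13/2.
s_3 = ((−13/2) − 7)/2 = −27/4.

−27/4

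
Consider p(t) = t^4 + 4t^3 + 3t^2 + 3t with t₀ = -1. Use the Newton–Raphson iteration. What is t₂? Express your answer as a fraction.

28/1415

p'(t) = 4t^3 + 12t^2 + 6t + 3.
p(-1) = -3, p'(-1) = 5, so t₁ = (-1) - (-3)/5 = -2/5.
p(-2/5) = -594/625, p'(-2/5) = 283/125, so t₂ = (-2/5) - (-594/625)/(283/125) = 28/1415.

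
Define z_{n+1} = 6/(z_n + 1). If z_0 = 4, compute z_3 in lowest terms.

66/41

z_1 = 6/(4 + 1) = 6/5.
z_2 = 6/(6/5 + 1) = 30/11.
z_3 = 6/(30/11 + 1) = 66/41.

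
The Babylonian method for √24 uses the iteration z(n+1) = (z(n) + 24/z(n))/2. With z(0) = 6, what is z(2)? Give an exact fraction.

z(1) = (6 + 24/6)/2 = 5.
z(2) = (5 + 24/5)/2 = 49/10.

49/10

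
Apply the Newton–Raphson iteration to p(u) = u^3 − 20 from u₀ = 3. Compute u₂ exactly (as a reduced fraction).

301027/110889

p'(u) = 3u^2.
p(3) = 7, p'(3) = 27, so u₁ = 3 − 7/27 = 74/27.
p(74/27) = 11564/19683, p'(74/27) = 5476/243, so u₂ = (74/27) − (11564/19683)/(5476/243) = 301027/110889.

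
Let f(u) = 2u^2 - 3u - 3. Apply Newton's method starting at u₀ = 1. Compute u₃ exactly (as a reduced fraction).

6485/2737

f'(u) = 4u - 3.
f(1) = -4, f'(1) = 1, so u₁ = 1 - (-4)/1 = 5.
f(5) = 32, f'(5) = 17, so u₂ = 5 - 32/17 = 53/17.
f(53/17) = 2048/289, f'(53/17) = 161/17, so u₃ = (53/17) - (2048/289)/(161/17) = 6485/2737.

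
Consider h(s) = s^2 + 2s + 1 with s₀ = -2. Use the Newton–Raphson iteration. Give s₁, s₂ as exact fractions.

h'(s) = 2s + 2.
h(-2) = 1, h'(-2) = -2, so s₁ = (-2) - 1/(-2) = -3/2.
h(-3/2) = 1/4, h'(-3/2) = -1, so s₂ = (-3/2) - (1/4)/(-1) = -5/4.

s₁ = -3/2, s₂ = -5/4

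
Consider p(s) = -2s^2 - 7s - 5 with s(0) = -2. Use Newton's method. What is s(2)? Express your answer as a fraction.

-13/5

p'(s) = -4s - 7.
p(-2) = 1, p'(-2) = 1, so s(1) = (-2) - 1/1 = -3.
p(-3) = -2, p'(-3) = 5, so s(2) = (-3) - (-2)/5 = -13/5.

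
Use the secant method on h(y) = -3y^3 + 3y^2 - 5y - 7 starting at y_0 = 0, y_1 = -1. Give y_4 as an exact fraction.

-10226699/13247827

h(0) = -7, h(-1) = 4. y_2 = (-1) - 4·((-1) - 0)/(4 - (-7)) = -7/11.
h(-1) = 4, h(-7/11) = -2436/1331. y_3 = (-7/11) - (-2436/1331)·((-7/11) - (-1))/((-2436/1331) - 4) = -364/485.
h(-7/11) = -2436/1331, h(-364/485) = -33012063/114084125. y_4 = (-364/485) - (-33012063/114084125)·((-364/485) - (-7/11))/((-33012063/114084125) - (-2436/1331)) = -10226699/13247827.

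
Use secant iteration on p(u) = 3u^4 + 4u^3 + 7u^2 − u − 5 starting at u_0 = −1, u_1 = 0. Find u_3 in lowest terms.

p(−1) = 2, p(0) = −5. u_2 = 0 − (−5)·(0 − (−1))/((−5) − 2) = −5/7.
p(0) = −5, p(−5/7) = −3340/2401. u_3 = (−5/7) − (−3340/2401)·((−5/7) − 0)/((−3340/2401) − (−5)) = −1715/1733.

−1715/1733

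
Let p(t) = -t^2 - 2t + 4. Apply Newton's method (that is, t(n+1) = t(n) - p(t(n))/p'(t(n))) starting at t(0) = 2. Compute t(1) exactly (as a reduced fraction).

4/3

p'(t) = -2t - 2.
p(2) = -4, p'(2) = -6, so t(1) = 2 - (-4)/(-6) = 4/3.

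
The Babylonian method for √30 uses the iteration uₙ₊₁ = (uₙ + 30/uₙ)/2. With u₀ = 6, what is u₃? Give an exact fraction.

u₁ = (6 + 30/6)/2 = 11/2.
u₂ = (11/2 + 30/(11/2))/2 = 241/44.
u₃ = (241/44 + 30/(241/44))/2 = 116161/21208.

116161/21208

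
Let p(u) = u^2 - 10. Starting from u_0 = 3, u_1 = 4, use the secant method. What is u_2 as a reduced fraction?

22/7

p(3) = -1, p(4) = 6. u_2 = 4 - 6·(4 - 3)/(6 - (-1)) = 22/7.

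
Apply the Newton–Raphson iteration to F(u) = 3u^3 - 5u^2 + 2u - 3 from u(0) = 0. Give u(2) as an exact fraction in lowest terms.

48/29

F'(u) = 9u^2 - 10u + 2.
F(0) = -3, F'(0) = 2, so u(1) = 0 - (-3)/2 = 3/2.
F(3/2) = -9/8, F'(3/2) = 29/4, so u(2) = (3/2) - (-9/8)/(29/4) = 48/29.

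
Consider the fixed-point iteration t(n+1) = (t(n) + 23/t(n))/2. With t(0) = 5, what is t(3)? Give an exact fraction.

t(1) = (5 + 23/5)/2 = 24/5.
t(2) = (24/5 + 23/(24/5))/2 = 1151/240.
t(3) = (1151/240 + 23/(1151/240))/2 = 2649601/552480.

2649601/552480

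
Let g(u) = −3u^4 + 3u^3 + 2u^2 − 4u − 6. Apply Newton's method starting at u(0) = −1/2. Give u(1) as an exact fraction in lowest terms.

−83/36

g'(u) = −12u^3 + 9u^2 + 4u − 4.
g(−1/2) = −65/16, g'(−1/2) = −9/4, so u(1) = (−1/2) − (−65/16)/(−9/4) = −83/36.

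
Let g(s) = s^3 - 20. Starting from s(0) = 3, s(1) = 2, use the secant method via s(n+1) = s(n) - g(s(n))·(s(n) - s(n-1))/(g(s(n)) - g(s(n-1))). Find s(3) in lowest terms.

g(3) = 7, g(2) = -12. s(2) = 2 - (-12)·(2 - 3)/((-12) - 7) = 50/19.
g(2) = -12, g(50/19) = -12180/6859. s(3) = (50/19) - (-12180/6859)·((50/19) - 2)/((-12180/6859) - (-12)) = 1335/487.

1335/487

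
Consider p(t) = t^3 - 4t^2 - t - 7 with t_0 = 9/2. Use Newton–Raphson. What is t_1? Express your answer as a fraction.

433/95

p'(t) = 3t^2 - 8t - 1.
p(9/2) = -11/8, p'(9/2) = 95/4, so t_1 = (9/2) - (-11/8)/(95/4) = 433/95.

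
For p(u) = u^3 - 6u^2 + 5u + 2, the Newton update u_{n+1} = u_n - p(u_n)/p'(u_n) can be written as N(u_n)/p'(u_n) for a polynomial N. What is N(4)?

p'(u) = 3u^2 - 12u + 5.
N(u) = u·p'(u) - p(u) = u·(3u^2 - 12u + 5) - (u^3 - 6u^2 + 5u + 2) = 2u^3 - 6u^2 - 2.
N(4) = 30.

30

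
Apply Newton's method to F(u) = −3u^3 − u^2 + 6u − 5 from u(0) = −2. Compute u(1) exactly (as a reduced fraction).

F'(u) = −9u^2 − 2u + 6.
F(−2) = 3, F'(−2) = −26, so u(1) = (−2) − 3/(−26) = −49/26.

−49/26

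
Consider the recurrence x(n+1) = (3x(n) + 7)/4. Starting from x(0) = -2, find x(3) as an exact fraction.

x(1) = (3·(-2) + 7)/4 = 1/4.
x(2) = (3·(1/4) + 7)/4 = 31/16.
x(3) = (3·(31/16) + 7)/4 = 205/64.

205/64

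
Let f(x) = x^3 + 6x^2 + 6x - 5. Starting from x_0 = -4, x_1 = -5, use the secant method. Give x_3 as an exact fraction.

-10705/2479

f(-4) = 3, f(-5) = -10. x_2 = (-5) - (-10)·((-5) - (-4))/((-10) - 3) = -55/13.
f(-5) = -10, f(-55/13) = 2820/2197. x_3 = (-55/13) - (2820/2197)·((-55/13) - (-5))/((2820/2197) - (-10)) = -10705/2479.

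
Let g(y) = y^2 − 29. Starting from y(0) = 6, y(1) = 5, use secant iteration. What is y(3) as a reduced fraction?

g(6) = 7, g(5) = −4. y(2) = 5 − (−4)·(5 − 6)/((−4) − 7) = 59/11.
g(5) = −4, g(59/11) = −28/121. y(3) = (59/11) − (−28/121)·((59/11) − 5)/((−28/121) − (−4)) = 307/57.

307/57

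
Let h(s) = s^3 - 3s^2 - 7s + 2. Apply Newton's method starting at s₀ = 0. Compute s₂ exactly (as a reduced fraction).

754/2905

h'(s) = 3s^2 - 6s - 7.
h(0) = 2, h'(0) = -7, so s₁ = 0 - 2/(-7) = 2/7.
h(2/7) = -76/343, h'(2/7) = -415/49, so s₂ = (2/7) - (-76/343)/(-415/49) = 754/2905.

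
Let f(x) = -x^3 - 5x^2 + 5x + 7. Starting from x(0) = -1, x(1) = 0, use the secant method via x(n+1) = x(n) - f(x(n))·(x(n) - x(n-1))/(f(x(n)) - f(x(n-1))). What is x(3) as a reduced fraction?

-567/671

f(-1) = -2, f(0) = 7. x(2) = 0 - 7·(0 - (-1))/(7 - (-2)) = -7/9.
f(0) = 7, f(-7/9) = 406/729. x(3) = (-7/9) - (406/729)·((-7/9) - 0)/((406/729) - 7) = -567/671.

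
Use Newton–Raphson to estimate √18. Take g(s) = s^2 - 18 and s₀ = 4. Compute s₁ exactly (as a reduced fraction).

17/4

g'(s) = 2s.
g(4) = -2, g'(4) = 8, so s₁ = 4 - (-2)/8 = 17/4.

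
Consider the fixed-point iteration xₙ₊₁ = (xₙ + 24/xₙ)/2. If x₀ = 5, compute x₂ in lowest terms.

4801/980

x₁ = (5 + 24/5)/2 = 49/10.
x₂ = (49/10 + 24/(49/10))/2 = 4801/980.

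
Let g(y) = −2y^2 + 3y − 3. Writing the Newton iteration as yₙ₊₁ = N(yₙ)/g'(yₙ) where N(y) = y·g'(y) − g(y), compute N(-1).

g'(y) = −4y + 3.
N(y) = y·g'(y) − g(y) = y·(−4y + 3) − (−2y^2 + 3y − 3) = −2y^2 + 3.
N(-1) = 1.

1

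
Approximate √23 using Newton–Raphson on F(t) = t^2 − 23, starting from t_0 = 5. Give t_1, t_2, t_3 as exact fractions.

t_1 = 24/5, t_2 = 1151/240, t_3 = 2649601/552480

F'(t) = 2t.
F(5) = 2, F'(5) = 10, so t_1 = 5 − 2/10 = 24/5.
F(24/5) = 1/25, F'(24/5) = 48/5, so t_2 = (24/5) − (1/25)/(48/5) = 1151/240.
F(1151/240) = 1/57600, F'(1151/240) = 1151/120, so t_3 = (1151/240) − (1/57600)/(1151/120) = 2649601/552480.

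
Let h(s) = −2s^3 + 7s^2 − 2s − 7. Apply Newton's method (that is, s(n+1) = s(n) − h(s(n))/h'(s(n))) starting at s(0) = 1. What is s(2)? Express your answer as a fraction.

h'(s) = −6s^2 + 14s − 2.
h(1) = −4, h'(1) = 6, so s(1) = 1 − (−4)/6 = 5/3.
h(5/3) = −4/27, h'(5/3) = 14/3, so s(2) = (5/3) − (−4/27)/(14/3) = 107/63.

107/63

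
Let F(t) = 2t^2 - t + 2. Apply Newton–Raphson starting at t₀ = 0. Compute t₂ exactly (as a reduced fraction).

F'(t) = 4t - 1.
F(0) = 2, F'(0) = -1, so t₁ = 0 - 2/(-1) = 2.
F(2) = 8, F'(2) = 7, so t₂ = 2 - 8/7 = 6/7.

6/7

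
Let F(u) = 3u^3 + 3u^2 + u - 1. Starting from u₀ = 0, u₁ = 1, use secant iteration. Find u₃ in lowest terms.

F(0) = -1, F(1) = 6. u₂ = 1 - 6·(1 - 0)/(6 - (-1)) = 1/7.
F(1) = 6, F(1/7) = -270/343. u₃ = (1/7) - (-270/343)·((1/7) - 1)/((-270/343) - 6) = 47/194.

47/194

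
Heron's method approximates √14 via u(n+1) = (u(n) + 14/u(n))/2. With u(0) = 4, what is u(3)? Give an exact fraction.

u(1) = (4 + 14/4)/2 = 15/4.
u(2) = (15/4 + 14/(15/4))/2 = 449/120.
u(3) = (449/120 + 14/(449/120))/2 = 403201/107760.

403201/107760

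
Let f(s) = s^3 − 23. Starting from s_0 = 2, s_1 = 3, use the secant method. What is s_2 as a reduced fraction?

f(2) = −15, f(3) = 4. s_2 = 3 − 4·(3 − 2)/(4 − (−15)) = 53/19.

53/19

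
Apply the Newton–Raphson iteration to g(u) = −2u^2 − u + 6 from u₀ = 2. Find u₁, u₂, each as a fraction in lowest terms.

g'(u) = −4u − 1.
g(2) = −4, g'(2) = −9, so u₁ = 2 − (−4)/(−9) = 14/9.
g(14/9) = −32/81, g'(14/9) = −65/9, so u₂ = (14/9) − (−32/81)/(−65/9) = 878/585.

u₁ = 14/9, u₂ = 878/585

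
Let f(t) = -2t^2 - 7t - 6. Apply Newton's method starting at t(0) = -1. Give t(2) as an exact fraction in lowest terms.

f'(t) = -4t - 7.
f(-1) = -1, f'(-1) = -3, so t(1) = (-1) - (-1)/(-3) = -4/3.
f(-4/3) = -2/9, f'(-4/3) = -5/3, so t(2) = (-4/3) - (-2/9)/(-5/3) = -22/15.

-22/15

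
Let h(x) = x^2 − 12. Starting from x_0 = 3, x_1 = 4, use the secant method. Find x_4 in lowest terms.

h(3) = −3, h(4) = 4. x_2 = 4 − 4·(4 − 3)/(4 − (−3)) = 24/7.
h(4) = 4, h(24/7) = −12/49. x_3 = (24/7) − (−12/49)·((24/7) − 4)/((−12/49) − 4) = 45/13.
h(24/7) = −12/49, h(45/13) = −3/169. x_4 = (45/13) − (−3/169)·((45/13) − (24/7))/((−3/169) − (−12/49)) = 724/209.

724/209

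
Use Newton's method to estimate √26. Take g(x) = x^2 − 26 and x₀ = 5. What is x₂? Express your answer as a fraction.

5201/1020

g'(x) = 2x.
g(5) = −1, g'(5) = 10, so x₁ = 5 − (−1)/10 = 51/10.
g(51/10) = 1/100, g'(51/10) = 51/5, so x₂ = (51/10) − (1/100)/(51/5) = 5201/1020.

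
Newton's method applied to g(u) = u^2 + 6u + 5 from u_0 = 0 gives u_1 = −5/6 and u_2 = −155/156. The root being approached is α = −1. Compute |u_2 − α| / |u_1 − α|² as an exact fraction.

u_1 − α = −5/6 − (−1) = −5/6 + 1 = 1/6, so |u_1 − α| = 1/6.
u_2 − α = −155/156 − (−1) = −155/156 + 1 = 1/156, so |u_2 − α| = 1/156.
|u_1 − α|² = 1/36.
Ratio = (1/156) / (1/36) = 3/13.

3/13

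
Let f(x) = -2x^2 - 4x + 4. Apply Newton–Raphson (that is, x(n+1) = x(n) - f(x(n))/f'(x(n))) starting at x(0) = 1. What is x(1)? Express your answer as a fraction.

3/4

f'(x) = -4x - 4.
f(1) = -2, f'(1) = -8, so x(1) = 1 - (-2)/(-8) = 3/4.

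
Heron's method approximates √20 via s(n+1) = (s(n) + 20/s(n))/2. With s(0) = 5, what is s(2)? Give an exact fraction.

s(1) = (5 + 20/5)/2 = 9/2.
s(2) = (9/2 + 20/(9/2))/2 = 161/36.

161/36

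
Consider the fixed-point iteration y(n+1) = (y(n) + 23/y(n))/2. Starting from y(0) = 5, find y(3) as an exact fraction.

y(1) = (5 + 23/5)/2 = 24/5.
y(2) = (24/5 + 23/(24/5))/2 = 1151/240.
y(3) = (1151/240 + 23/(1151/240))/2 = 2649601/552480.

2649601/552480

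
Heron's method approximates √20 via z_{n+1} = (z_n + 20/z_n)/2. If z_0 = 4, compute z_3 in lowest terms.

z_1 = (4 + 20/4)/2 = 9/2.
z_2 = (9/2 + 20/(9/2))/2 = 161/36.
z_3 = (161/36 + 20/(161/36))/2 = 51841/11592.

51841/11592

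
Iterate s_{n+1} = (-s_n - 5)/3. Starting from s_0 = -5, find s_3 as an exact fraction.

s_1 = (-(-5) - 5)/3 = 0.
s_2 = (-0 - 5)/3 = -5/3.
s_3 = (-(-5/3) - 5)/3 = -10/9.

-10/9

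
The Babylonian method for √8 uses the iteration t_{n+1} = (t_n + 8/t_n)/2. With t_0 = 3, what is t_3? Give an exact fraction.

t_1 = (3 + 8/3)/2 = 17/6.
t_2 = (17/6 + 8/(17/6))/2 = 577/204.
t_3 = (577/204 + 8/(577/204))/2 = 665857/235416.

665857/235416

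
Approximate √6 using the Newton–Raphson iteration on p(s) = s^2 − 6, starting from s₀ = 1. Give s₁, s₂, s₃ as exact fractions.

p'(s) = 2s.
p(1) = −5, p'(1) = 2, so s₁ = 1 − (−5)/2 = 7/2.
p(7/2) = 25/4, p'(7/2) = 7, so s₂ = (7/2) − (25/4)/7 = 73/28.
p(73/28) = 625/784, p'(73/28) = 73/14, so s₃ = (73/28) − (625/784)/(73/14) = 10033/4088.

s₁ = 7/2, s₂ = 73/28, s₃ = 10033/4088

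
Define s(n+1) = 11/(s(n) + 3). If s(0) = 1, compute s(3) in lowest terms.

s(1) = 11/(1 + 3) = 11/4.
s(2) = 11/(11/4 + 3) = 44/23.
s(3) = 11/(44/23 + 3) = 253/113.

253/113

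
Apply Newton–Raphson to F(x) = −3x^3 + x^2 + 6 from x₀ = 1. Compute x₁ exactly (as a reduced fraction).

F'(x) = −9x^2 + 2x.
F(1) = 4, F'(1) = −7, so x₁ = 1 − 4/(−7) = 11/7.

11/7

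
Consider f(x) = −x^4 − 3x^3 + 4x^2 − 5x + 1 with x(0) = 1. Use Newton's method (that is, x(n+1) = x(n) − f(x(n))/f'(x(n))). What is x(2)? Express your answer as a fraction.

f'(x) = −4x^3 − 9x^2 + 8x − 5.
f(1) = −4, f'(1) = −10, so x(1) = 1 − (−4)/(−10) = 3/5.
f(3/5) = −836/625, f'(3/5) = −538/125, so x(2) = (3/5) − (−836/625)/(−538/125) = 389/1345.

389/1345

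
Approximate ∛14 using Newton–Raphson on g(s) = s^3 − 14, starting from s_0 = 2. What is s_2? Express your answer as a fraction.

181/75

g'(s) = 3s^2.
g(2) = −6, g'(2) = 12, so s_1 = 2 − (−6)/12 = 5/2.
g(5/2) = 13/8, g'(5/2) = 75/4, so s_2 = (5/2) − (13/8)/(75/4) = 181/75.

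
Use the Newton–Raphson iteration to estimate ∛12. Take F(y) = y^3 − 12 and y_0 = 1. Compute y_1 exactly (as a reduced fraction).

F'(y) = 3y^2.
F(1) = −11, F'(1) = 3, so y_1 = 1 − (−11)/3 = 14/3.

14/3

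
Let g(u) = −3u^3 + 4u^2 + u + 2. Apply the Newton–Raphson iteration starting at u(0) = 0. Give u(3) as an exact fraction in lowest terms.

−216538/324649

g'(u) = −9u^2 + 8u + 1.
g(0) = 2, g'(0) = 1, so u(1) = 0 − 2/1 = −2.
g(−2) = 40, g'(−2) = −51, so u(2) = (−2) − 40/(−51) = −62/51.
g(−62/51) = 534400/44217, g'(−62/51) = −19097/867, so u(3) = (−62/51) − (534400/44217)/(−19097/867) = −216538/324649.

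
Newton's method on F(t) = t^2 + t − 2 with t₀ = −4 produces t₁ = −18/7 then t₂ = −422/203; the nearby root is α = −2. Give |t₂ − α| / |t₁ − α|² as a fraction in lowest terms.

7/29

t₁ − α = −18/7 − (−2) = −18/7 + 2 = −4/7, so |t₁ − α| = 4/7.
t₂ − α = −422/203 − (−2) = −422/203 + 2 = −16/203, so |t₂ − α| = 16/203.
|t₁ − α|² = 16/49.
Ratio = (16/203) / (16/49) = 7/29.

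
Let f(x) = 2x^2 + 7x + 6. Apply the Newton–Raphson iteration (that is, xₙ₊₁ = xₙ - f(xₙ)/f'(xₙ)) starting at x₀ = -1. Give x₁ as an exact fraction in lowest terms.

f'(x) = 4x + 7.
f(-1) = 1, f'(-1) = 3, so x₁ = (-1) - 1/3 = -4/3.

-4/3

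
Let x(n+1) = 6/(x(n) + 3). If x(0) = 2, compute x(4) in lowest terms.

x(1) = 6/(2 + 3) = 6/5.
x(2) = 6/(6/5 + 3) = 10/7.
x(3) = 6/(10/7 + 3) = 42/31.
x(4) = 6/(42/31 + 3) = 62/45.

62/45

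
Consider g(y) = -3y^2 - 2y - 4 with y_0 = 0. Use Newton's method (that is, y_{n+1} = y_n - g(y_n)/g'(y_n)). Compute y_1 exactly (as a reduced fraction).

-2

g'(y) = -6y - 2.
g(0) = -4, g'(0) = -2, so y_1 = 0 - (-4)/(-2) = -2.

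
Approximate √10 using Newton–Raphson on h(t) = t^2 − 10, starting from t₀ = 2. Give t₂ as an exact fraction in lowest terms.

h'(t) = 2t.
h(2) = −6, h'(2) = 4, so t₁ = 2 − (−6)/4 = 7/2.
h(7/2) = 9/4, h'(7/2) = 7, so t₂ = (7/2) − (9/4)/7 = 89/28.

89/28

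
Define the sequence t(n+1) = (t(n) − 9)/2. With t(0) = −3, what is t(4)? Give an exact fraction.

t(1) = ((−3) − 9)/2 = −6.
t(2) = ((−6) − 9)/2 = −15/2.
t(3) = ((−15/2) − 9)/2 = −33/4.
t(4) = ((−33/4) − 9)/2 = −69/8.

−69/8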